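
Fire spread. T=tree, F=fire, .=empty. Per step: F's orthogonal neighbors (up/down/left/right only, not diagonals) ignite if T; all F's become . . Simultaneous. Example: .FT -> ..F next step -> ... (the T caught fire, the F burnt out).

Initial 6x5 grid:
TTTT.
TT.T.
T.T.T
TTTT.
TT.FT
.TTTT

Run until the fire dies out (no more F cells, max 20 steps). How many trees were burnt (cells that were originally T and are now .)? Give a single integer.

Answer: 20

Derivation:
Step 1: +3 fires, +1 burnt (F count now 3)
Step 2: +3 fires, +3 burnt (F count now 3)
Step 3: +3 fires, +3 burnt (F count now 3)
Step 4: +2 fires, +3 burnt (F count now 2)
Step 5: +2 fires, +2 burnt (F count now 2)
Step 6: +1 fires, +2 burnt (F count now 1)
Step 7: +2 fires, +1 burnt (F count now 2)
Step 8: +1 fires, +2 burnt (F count now 1)
Step 9: +1 fires, +1 burnt (F count now 1)
Step 10: +1 fires, +1 burnt (F count now 1)
Step 11: +1 fires, +1 burnt (F count now 1)
Step 12: +0 fires, +1 burnt (F count now 0)
Fire out after step 12
Initially T: 21, now '.': 29
Total burnt (originally-T cells now '.'): 20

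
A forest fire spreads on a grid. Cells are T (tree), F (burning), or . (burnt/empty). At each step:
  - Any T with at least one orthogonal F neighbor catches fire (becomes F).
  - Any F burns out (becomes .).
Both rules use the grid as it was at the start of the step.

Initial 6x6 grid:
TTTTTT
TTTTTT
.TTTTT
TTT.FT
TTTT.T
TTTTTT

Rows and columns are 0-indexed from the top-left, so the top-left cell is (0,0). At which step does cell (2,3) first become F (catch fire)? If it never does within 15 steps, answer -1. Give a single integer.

Step 1: cell (2,3)='T' (+2 fires, +1 burnt)
Step 2: cell (2,3)='F' (+4 fires, +2 burnt)
  -> target ignites at step 2
Step 3: cell (2,3)='.' (+5 fires, +4 burnt)
Step 4: cell (2,3)='.' (+6 fires, +5 burnt)
Step 5: cell (2,3)='.' (+5 fires, +6 burnt)
Step 6: cell (2,3)='.' (+6 fires, +5 burnt)
Step 7: cell (2,3)='.' (+3 fires, +6 burnt)
Step 8: cell (2,3)='.' (+1 fires, +3 burnt)
Step 9: cell (2,3)='.' (+0 fires, +1 burnt)
  fire out at step 9

2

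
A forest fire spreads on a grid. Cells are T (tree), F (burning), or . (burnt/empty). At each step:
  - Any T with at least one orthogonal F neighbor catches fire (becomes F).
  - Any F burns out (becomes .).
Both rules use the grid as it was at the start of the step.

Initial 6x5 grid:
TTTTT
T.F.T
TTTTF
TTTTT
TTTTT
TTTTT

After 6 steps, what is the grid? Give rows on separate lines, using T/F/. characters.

Step 1: 5 trees catch fire, 2 burn out
  TTFTT
  T...F
  TTFF.
  TTTTF
  TTTTT
  TTTTT
Step 2: 7 trees catch fire, 5 burn out
  TF.FF
  T....
  TF...
  TTFF.
  TTTTF
  TTTTT
Step 3: 6 trees catch fire, 7 burn out
  F....
  T....
  F....
  TF...
  TTFF.
  TTTTF
Step 4: 5 trees catch fire, 6 burn out
  .....
  F....
  .....
  F....
  TF...
  TTFF.
Step 5: 2 trees catch fire, 5 burn out
  .....
  .....
  .....
  .....
  F....
  TF...
Step 6: 1 trees catch fire, 2 burn out
  .....
  .....
  .....
  .....
  .....
  F....

.....
.....
.....
.....
.....
F....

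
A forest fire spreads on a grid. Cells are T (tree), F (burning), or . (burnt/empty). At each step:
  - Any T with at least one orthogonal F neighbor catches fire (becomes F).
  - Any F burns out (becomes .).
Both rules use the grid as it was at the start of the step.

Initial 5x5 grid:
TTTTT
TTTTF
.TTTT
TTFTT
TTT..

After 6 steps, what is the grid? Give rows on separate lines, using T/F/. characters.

Step 1: 7 trees catch fire, 2 burn out
  TTTTF
  TTTF.
  .TFTF
  TF.FT
  TTF..
Step 2: 7 trees catch fire, 7 burn out
  TTTF.
  TTF..
  .F.F.
  F...F
  TF...
Step 3: 3 trees catch fire, 7 burn out
  TTF..
  TF...
  .....
  .....
  F....
Step 4: 2 trees catch fire, 3 burn out
  TF...
  F....
  .....
  .....
  .....
Step 5: 1 trees catch fire, 2 burn out
  F....
  .....
  .....
  .....
  .....
Step 6: 0 trees catch fire, 1 burn out
  .....
  .....
  .....
  .....
  .....

.....
.....
.....
.....
.....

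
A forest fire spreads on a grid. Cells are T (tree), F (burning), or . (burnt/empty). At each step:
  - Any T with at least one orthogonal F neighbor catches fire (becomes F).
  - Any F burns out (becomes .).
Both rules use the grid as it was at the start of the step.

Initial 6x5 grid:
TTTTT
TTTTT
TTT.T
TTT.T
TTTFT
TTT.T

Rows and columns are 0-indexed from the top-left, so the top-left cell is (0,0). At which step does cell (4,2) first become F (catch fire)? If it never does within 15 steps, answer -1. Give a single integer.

Step 1: cell (4,2)='F' (+2 fires, +1 burnt)
  -> target ignites at step 1
Step 2: cell (4,2)='.' (+5 fires, +2 burnt)
Step 3: cell (4,2)='.' (+5 fires, +5 burnt)
Step 4: cell (4,2)='.' (+5 fires, +5 burnt)
Step 5: cell (4,2)='.' (+5 fires, +5 burnt)
Step 6: cell (4,2)='.' (+3 fires, +5 burnt)
Step 7: cell (4,2)='.' (+1 fires, +3 burnt)
Step 8: cell (4,2)='.' (+0 fires, +1 burnt)
  fire out at step 8

1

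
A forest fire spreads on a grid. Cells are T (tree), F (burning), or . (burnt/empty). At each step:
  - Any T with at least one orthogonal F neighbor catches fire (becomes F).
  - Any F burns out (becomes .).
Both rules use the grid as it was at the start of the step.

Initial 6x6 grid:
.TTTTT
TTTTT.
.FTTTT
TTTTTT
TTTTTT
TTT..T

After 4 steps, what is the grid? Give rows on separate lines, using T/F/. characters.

Step 1: 3 trees catch fire, 1 burn out
  .TTTTT
  TFTTT.
  ..FTTT
  TFTTTT
  TTTTTT
  TTT..T
Step 2: 7 trees catch fire, 3 burn out
  .FTTTT
  F.FTT.
  ...FTT
  F.FTTT
  TFTTTT
  TTT..T
Step 3: 7 trees catch fire, 7 burn out
  ..FTTT
  ...FT.
  ....FT
  ...FTT
  F.FTTT
  TFT..T
Step 4: 7 trees catch fire, 7 burn out
  ...FTT
  ....F.
  .....F
  ....FT
  ...FTT
  F.F..T

...FTT
....F.
.....F
....FT
...FTT
F.F..T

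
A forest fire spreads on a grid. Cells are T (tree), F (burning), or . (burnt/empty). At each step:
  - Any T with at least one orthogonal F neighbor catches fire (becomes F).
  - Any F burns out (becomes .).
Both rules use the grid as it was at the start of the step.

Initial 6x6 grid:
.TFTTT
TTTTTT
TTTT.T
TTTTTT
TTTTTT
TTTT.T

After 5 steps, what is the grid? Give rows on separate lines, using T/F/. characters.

Step 1: 3 trees catch fire, 1 burn out
  .F.FTT
  TTFTTT
  TTTT.T
  TTTTTT
  TTTTTT
  TTTT.T
Step 2: 4 trees catch fire, 3 burn out
  ....FT
  TF.FTT
  TTFT.T
  TTTTTT
  TTTTTT
  TTTT.T
Step 3: 6 trees catch fire, 4 burn out
  .....F
  F...FT
  TF.F.T
  TTFTTT
  TTTTTT
  TTTT.T
Step 4: 5 trees catch fire, 6 burn out
  ......
  .....F
  F....T
  TF.FTT
  TTFTTT
  TTTT.T
Step 5: 6 trees catch fire, 5 burn out
  ......
  ......
  .....F
  F...FT
  TF.FTT
  TTFT.T

......
......
.....F
F...FT
TF.FTT
TTFT.T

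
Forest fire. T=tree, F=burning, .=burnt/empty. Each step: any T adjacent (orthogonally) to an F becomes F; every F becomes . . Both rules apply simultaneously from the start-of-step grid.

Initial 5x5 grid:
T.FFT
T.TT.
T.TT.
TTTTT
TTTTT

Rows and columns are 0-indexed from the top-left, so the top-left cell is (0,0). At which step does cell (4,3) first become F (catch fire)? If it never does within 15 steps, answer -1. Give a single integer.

Step 1: cell (4,3)='T' (+3 fires, +2 burnt)
Step 2: cell (4,3)='T' (+2 fires, +3 burnt)
Step 3: cell (4,3)='T' (+2 fires, +2 burnt)
Step 4: cell (4,3)='F' (+4 fires, +2 burnt)
  -> target ignites at step 4
Step 5: cell (4,3)='.' (+3 fires, +4 burnt)
Step 6: cell (4,3)='.' (+2 fires, +3 burnt)
Step 7: cell (4,3)='.' (+1 fires, +2 burnt)
Step 8: cell (4,3)='.' (+1 fires, +1 burnt)
Step 9: cell (4,3)='.' (+0 fires, +1 burnt)
  fire out at step 9

4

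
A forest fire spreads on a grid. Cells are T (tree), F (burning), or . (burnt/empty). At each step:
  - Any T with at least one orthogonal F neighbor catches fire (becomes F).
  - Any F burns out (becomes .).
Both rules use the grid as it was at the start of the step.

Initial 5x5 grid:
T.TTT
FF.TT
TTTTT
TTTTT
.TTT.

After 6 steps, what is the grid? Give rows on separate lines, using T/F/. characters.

Step 1: 3 trees catch fire, 2 burn out
  F.TTT
  ...TT
  FFTTT
  TTTTT
  .TTT.
Step 2: 3 trees catch fire, 3 burn out
  ..TTT
  ...TT
  ..FTT
  FFTTT
  .TTT.
Step 3: 3 trees catch fire, 3 burn out
  ..TTT
  ...TT
  ...FT
  ..FTT
  .FTT.
Step 4: 4 trees catch fire, 3 burn out
  ..TTT
  ...FT
  ....F
  ...FT
  ..FT.
Step 5: 4 trees catch fire, 4 burn out
  ..TFT
  ....F
  .....
  ....F
  ...F.
Step 6: 2 trees catch fire, 4 burn out
  ..F.F
  .....
  .....
  .....
  .....

..F.F
.....
.....
.....
.....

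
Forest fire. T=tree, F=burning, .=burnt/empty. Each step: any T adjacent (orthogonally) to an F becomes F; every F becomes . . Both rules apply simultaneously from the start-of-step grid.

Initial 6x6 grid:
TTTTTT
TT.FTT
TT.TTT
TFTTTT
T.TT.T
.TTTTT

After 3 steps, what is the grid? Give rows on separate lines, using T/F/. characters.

Step 1: 6 trees catch fire, 2 burn out
  TTTFTT
  TT..FT
  TF.FTT
  F.FTTT
  T.TT.T
  .TTTTT
Step 2: 9 trees catch fire, 6 burn out
  TTF.FT
  TF...F
  F...FT
  ...FTT
  F.FT.T
  .TTTTT
Step 3: 7 trees catch fire, 9 burn out
  TF...F
  F.....
  .....F
  ....FT
  ...F.T
  .TFTTT

TF...F
F.....
.....F
....FT
...F.T
.TFTTT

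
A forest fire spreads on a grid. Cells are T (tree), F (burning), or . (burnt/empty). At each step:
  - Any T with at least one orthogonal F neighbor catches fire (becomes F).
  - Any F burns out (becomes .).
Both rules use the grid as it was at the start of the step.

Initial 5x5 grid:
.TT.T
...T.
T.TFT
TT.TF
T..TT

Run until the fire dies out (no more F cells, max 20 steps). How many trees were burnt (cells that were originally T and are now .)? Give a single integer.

Step 1: +5 fires, +2 burnt (F count now 5)
Step 2: +1 fires, +5 burnt (F count now 1)
Step 3: +0 fires, +1 burnt (F count now 0)
Fire out after step 3
Initially T: 13, now '.': 18
Total burnt (originally-T cells now '.'): 6

Answer: 6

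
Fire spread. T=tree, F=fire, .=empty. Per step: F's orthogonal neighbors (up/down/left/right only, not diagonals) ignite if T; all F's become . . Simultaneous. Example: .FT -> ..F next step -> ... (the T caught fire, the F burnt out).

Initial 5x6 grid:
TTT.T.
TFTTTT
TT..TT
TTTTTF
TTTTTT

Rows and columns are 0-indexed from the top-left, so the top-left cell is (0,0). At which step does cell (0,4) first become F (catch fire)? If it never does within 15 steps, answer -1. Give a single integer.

Step 1: cell (0,4)='T' (+7 fires, +2 burnt)
Step 2: cell (0,4)='T' (+9 fires, +7 burnt)
Step 3: cell (0,4)='T' (+5 fires, +9 burnt)
Step 4: cell (0,4)='F' (+3 fires, +5 burnt)
  -> target ignites at step 4
Step 5: cell (0,4)='.' (+0 fires, +3 burnt)
  fire out at step 5

4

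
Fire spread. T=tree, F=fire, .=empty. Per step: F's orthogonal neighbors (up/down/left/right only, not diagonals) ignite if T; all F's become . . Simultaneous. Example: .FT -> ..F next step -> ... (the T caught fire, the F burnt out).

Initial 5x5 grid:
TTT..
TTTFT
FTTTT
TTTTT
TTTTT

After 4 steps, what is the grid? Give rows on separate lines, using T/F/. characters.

Step 1: 6 trees catch fire, 2 burn out
  TTT..
  FTF.F
  .FTFT
  FTTTT
  TTTTT
Step 2: 8 trees catch fire, 6 burn out
  FTF..
  .F...
  ..F.F
  .FTFT
  FTTTT
Step 3: 5 trees catch fire, 8 burn out
  .F...
  .....
  .....
  ..F.F
  .FTFT
Step 4: 2 trees catch fire, 5 burn out
  .....
  .....
  .....
  .....
  ..F.F

.....
.....
.....
.....
..F.F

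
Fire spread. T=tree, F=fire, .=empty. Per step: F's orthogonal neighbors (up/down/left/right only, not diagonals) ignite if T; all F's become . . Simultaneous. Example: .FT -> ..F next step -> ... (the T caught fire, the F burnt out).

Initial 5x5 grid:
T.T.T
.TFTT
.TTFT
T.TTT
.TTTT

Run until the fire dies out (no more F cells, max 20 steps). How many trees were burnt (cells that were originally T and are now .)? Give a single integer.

Answer: 15

Derivation:
Step 1: +6 fires, +2 burnt (F count now 6)
Step 2: +5 fires, +6 burnt (F count now 5)
Step 3: +3 fires, +5 burnt (F count now 3)
Step 4: +1 fires, +3 burnt (F count now 1)
Step 5: +0 fires, +1 burnt (F count now 0)
Fire out after step 5
Initially T: 17, now '.': 23
Total burnt (originally-T cells now '.'): 15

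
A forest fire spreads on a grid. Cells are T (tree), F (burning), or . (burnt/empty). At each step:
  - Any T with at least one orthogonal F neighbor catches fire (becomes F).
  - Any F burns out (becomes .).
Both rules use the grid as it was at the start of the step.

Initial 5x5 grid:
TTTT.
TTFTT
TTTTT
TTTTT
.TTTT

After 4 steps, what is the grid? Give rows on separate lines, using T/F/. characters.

Step 1: 4 trees catch fire, 1 burn out
  TTFT.
  TF.FT
  TTFTT
  TTTTT
  .TTTT
Step 2: 7 trees catch fire, 4 burn out
  TF.F.
  F...F
  TF.FT
  TTFTT
  .TTTT
Step 3: 6 trees catch fire, 7 burn out
  F....
  .....
  F...F
  TF.FT
  .TFTT
Step 4: 4 trees catch fire, 6 burn out
  .....
  .....
  .....
  F...F
  .F.FT

.....
.....
.....
F...F
.F.FT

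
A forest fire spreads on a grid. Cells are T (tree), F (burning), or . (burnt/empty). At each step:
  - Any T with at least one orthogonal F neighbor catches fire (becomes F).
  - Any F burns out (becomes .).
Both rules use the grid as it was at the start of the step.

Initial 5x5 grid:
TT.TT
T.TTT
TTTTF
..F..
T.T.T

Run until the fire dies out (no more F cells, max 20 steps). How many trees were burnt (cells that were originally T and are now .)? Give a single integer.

Step 1: +4 fires, +2 burnt (F count now 4)
Step 2: +4 fires, +4 burnt (F count now 4)
Step 3: +2 fires, +4 burnt (F count now 2)
Step 4: +1 fires, +2 burnt (F count now 1)
Step 5: +1 fires, +1 burnt (F count now 1)
Step 6: +1 fires, +1 burnt (F count now 1)
Step 7: +0 fires, +1 burnt (F count now 0)
Fire out after step 7
Initially T: 15, now '.': 23
Total burnt (originally-T cells now '.'): 13

Answer: 13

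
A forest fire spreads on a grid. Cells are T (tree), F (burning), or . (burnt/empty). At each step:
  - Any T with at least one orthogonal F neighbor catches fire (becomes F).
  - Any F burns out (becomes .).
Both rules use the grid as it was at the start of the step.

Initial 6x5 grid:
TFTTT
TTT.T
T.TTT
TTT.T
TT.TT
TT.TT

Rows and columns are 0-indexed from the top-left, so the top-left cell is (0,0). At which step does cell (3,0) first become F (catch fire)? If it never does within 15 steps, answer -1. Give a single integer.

Step 1: cell (3,0)='T' (+3 fires, +1 burnt)
Step 2: cell (3,0)='T' (+3 fires, +3 burnt)
Step 3: cell (3,0)='T' (+3 fires, +3 burnt)
Step 4: cell (3,0)='F' (+4 fires, +3 burnt)
  -> target ignites at step 4
Step 5: cell (3,0)='.' (+3 fires, +4 burnt)
Step 6: cell (3,0)='.' (+3 fires, +3 burnt)
Step 7: cell (3,0)='.' (+2 fires, +3 burnt)
Step 8: cell (3,0)='.' (+2 fires, +2 burnt)
Step 9: cell (3,0)='.' (+1 fires, +2 burnt)
Step 10: cell (3,0)='.' (+0 fires, +1 burnt)
  fire out at step 10

4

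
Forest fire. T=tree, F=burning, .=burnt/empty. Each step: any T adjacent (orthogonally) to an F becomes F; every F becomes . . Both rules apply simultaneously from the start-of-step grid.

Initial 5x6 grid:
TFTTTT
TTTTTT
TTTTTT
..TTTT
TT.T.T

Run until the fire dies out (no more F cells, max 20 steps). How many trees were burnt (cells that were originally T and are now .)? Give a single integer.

Answer: 23

Derivation:
Step 1: +3 fires, +1 burnt (F count now 3)
Step 2: +4 fires, +3 burnt (F count now 4)
Step 3: +4 fires, +4 burnt (F count now 4)
Step 4: +4 fires, +4 burnt (F count now 4)
Step 5: +3 fires, +4 burnt (F count now 3)
Step 6: +3 fires, +3 burnt (F count now 3)
Step 7: +1 fires, +3 burnt (F count now 1)
Step 8: +1 fires, +1 burnt (F count now 1)
Step 9: +0 fires, +1 burnt (F count now 0)
Fire out after step 9
Initially T: 25, now '.': 28
Total burnt (originally-T cells now '.'): 23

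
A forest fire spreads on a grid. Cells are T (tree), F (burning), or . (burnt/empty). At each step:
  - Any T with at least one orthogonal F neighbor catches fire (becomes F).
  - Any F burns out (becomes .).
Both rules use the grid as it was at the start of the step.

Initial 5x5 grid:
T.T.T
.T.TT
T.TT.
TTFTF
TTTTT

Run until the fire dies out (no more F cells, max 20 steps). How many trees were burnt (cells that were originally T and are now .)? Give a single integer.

Step 1: +5 fires, +2 burnt (F count now 5)
Step 2: +4 fires, +5 burnt (F count now 4)
Step 3: +3 fires, +4 burnt (F count now 3)
Step 4: +1 fires, +3 burnt (F count now 1)
Step 5: +1 fires, +1 burnt (F count now 1)
Step 6: +0 fires, +1 burnt (F count now 0)
Fire out after step 6
Initially T: 17, now '.': 22
Total burnt (originally-T cells now '.'): 14

Answer: 14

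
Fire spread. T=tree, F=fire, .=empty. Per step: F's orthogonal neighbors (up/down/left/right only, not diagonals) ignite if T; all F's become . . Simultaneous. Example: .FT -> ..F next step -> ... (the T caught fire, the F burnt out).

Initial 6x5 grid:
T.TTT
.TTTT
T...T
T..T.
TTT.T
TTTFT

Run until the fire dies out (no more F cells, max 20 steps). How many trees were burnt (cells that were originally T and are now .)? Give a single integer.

Step 1: +2 fires, +1 burnt (F count now 2)
Step 2: +3 fires, +2 burnt (F count now 3)
Step 3: +2 fires, +3 burnt (F count now 2)
Step 4: +1 fires, +2 burnt (F count now 1)
Step 5: +1 fires, +1 burnt (F count now 1)
Step 6: +1 fires, +1 burnt (F count now 1)
Step 7: +0 fires, +1 burnt (F count now 0)
Fire out after step 7
Initially T: 20, now '.': 20
Total burnt (originally-T cells now '.'): 10

Answer: 10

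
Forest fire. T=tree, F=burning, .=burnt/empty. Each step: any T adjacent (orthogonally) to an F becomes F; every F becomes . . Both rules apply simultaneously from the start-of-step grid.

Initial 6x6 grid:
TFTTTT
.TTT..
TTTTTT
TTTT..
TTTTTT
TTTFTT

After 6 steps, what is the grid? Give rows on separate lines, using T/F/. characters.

Step 1: 6 trees catch fire, 2 burn out
  F.FTTT
  .FTT..
  TTTTTT
  TTTT..
  TTTFTT
  TTF.FT
Step 2: 8 trees catch fire, 6 burn out
  ...FTT
  ..FT..
  TFTTTT
  TTTF..
  TTF.FT
  TF...F
Step 3: 10 trees catch fire, 8 burn out
  ....FT
  ...F..
  F.FFTT
  TFF...
  TF...F
  F.....
Step 4: 4 trees catch fire, 10 burn out
  .....F
  ......
  ....FT
  F.....
  F.....
  ......
Step 5: 1 trees catch fire, 4 burn out
  ......
  ......
  .....F
  ......
  ......
  ......
Step 6: 0 trees catch fire, 1 burn out
  ......
  ......
  ......
  ......
  ......
  ......

......
......
......
......
......
......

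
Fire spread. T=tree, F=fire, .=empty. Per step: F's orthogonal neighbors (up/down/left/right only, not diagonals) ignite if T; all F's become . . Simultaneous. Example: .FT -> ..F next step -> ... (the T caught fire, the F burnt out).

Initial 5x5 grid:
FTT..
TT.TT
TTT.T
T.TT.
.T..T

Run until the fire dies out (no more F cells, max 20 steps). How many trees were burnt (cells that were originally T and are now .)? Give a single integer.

Answer: 10

Derivation:
Step 1: +2 fires, +1 burnt (F count now 2)
Step 2: +3 fires, +2 burnt (F count now 3)
Step 3: +2 fires, +3 burnt (F count now 2)
Step 4: +1 fires, +2 burnt (F count now 1)
Step 5: +1 fires, +1 burnt (F count now 1)
Step 6: +1 fires, +1 burnt (F count now 1)
Step 7: +0 fires, +1 burnt (F count now 0)
Fire out after step 7
Initially T: 15, now '.': 20
Total burnt (originally-T cells now '.'): 10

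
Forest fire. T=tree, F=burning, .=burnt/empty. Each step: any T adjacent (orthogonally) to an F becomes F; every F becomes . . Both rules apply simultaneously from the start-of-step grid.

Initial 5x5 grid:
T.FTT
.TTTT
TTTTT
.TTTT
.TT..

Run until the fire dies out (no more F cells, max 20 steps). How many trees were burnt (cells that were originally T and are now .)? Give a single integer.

Step 1: +2 fires, +1 burnt (F count now 2)
Step 2: +4 fires, +2 burnt (F count now 4)
Step 3: +4 fires, +4 burnt (F count now 4)
Step 4: +5 fires, +4 burnt (F count now 5)
Step 5: +2 fires, +5 burnt (F count now 2)
Step 6: +0 fires, +2 burnt (F count now 0)
Fire out after step 6
Initially T: 18, now '.': 24
Total burnt (originally-T cells now '.'): 17

Answer: 17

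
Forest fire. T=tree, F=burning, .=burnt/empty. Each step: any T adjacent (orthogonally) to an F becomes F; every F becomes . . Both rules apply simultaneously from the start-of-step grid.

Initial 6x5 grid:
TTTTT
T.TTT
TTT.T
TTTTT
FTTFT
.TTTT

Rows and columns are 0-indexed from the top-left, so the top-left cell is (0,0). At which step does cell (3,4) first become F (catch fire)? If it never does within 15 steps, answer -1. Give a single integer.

Step 1: cell (3,4)='T' (+6 fires, +2 burnt)
Step 2: cell (3,4)='F' (+7 fires, +6 burnt)
  -> target ignites at step 2
Step 3: cell (3,4)='.' (+4 fires, +7 burnt)
Step 4: cell (3,4)='.' (+3 fires, +4 burnt)
Step 5: cell (3,4)='.' (+4 fires, +3 burnt)
Step 6: cell (3,4)='.' (+1 fires, +4 burnt)
Step 7: cell (3,4)='.' (+0 fires, +1 burnt)
  fire out at step 7

2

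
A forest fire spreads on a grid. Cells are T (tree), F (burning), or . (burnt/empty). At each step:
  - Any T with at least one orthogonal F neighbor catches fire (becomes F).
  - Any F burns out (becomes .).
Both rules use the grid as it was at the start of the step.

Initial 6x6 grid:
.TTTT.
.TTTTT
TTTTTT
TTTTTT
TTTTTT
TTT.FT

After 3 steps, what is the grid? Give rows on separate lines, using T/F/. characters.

Step 1: 2 trees catch fire, 1 burn out
  .TTTT.
  .TTTTT
  TTTTTT
  TTTTTT
  TTTTFT
  TTT..F
Step 2: 3 trees catch fire, 2 burn out
  .TTTT.
  .TTTTT
  TTTTTT
  TTTTFT
  TTTF.F
  TTT...
Step 3: 4 trees catch fire, 3 burn out
  .TTTT.
  .TTTTT
  TTTTFT
  TTTF.F
  TTF...
  TTT...

.TTTT.
.TTTTT
TTTTFT
TTTF.F
TTF...
TTT...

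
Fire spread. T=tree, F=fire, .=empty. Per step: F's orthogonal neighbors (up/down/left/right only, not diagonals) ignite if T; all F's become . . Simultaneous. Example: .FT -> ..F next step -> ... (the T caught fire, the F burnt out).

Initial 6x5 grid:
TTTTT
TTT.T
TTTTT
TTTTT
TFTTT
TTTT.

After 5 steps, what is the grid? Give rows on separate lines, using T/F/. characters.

Step 1: 4 trees catch fire, 1 burn out
  TTTTT
  TTT.T
  TTTTT
  TFTTT
  F.FTT
  TFTT.
Step 2: 6 trees catch fire, 4 burn out
  TTTTT
  TTT.T
  TFTTT
  F.FTT
  ...FT
  F.FT.
Step 3: 6 trees catch fire, 6 burn out
  TTTTT
  TFT.T
  F.FTT
  ...FT
  ....F
  ...F.
Step 4: 5 trees catch fire, 6 burn out
  TFTTT
  F.F.T
  ...FT
  ....F
  .....
  .....
Step 5: 3 trees catch fire, 5 burn out
  F.FTT
  ....T
  ....F
  .....
  .....
  .....

F.FTT
....T
....F
.....
.....
.....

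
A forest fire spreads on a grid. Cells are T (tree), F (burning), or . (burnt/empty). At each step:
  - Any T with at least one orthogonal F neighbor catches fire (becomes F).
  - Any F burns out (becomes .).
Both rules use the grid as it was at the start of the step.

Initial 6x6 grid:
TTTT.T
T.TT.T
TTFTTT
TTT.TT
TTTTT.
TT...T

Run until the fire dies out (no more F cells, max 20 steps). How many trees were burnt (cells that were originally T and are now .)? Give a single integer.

Answer: 26

Derivation:
Step 1: +4 fires, +1 burnt (F count now 4)
Step 2: +6 fires, +4 burnt (F count now 6)
Step 3: +8 fires, +6 burnt (F count now 8)
Step 4: +6 fires, +8 burnt (F count now 6)
Step 5: +2 fires, +6 burnt (F count now 2)
Step 6: +0 fires, +2 burnt (F count now 0)
Fire out after step 6
Initially T: 27, now '.': 35
Total burnt (originally-T cells now '.'): 26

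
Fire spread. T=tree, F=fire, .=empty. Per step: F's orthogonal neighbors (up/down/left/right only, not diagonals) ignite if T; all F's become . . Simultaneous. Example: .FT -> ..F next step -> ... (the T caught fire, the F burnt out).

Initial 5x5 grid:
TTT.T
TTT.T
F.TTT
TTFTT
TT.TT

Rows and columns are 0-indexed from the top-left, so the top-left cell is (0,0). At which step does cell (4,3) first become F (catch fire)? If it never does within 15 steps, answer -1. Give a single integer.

Step 1: cell (4,3)='T' (+5 fires, +2 burnt)
Step 2: cell (4,3)='F' (+8 fires, +5 burnt)
  -> target ignites at step 2
Step 3: cell (4,3)='.' (+4 fires, +8 burnt)
Step 4: cell (4,3)='.' (+1 fires, +4 burnt)
Step 5: cell (4,3)='.' (+1 fires, +1 burnt)
Step 6: cell (4,3)='.' (+0 fires, +1 burnt)
  fire out at step 6

2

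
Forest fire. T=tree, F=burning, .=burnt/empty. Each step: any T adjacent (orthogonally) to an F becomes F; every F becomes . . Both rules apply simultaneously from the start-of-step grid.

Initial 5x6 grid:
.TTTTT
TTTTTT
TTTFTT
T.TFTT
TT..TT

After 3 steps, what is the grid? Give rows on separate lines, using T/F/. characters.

Step 1: 5 trees catch fire, 2 burn out
  .TTTTT
  TTTFTT
  TTF.FT
  T.F.FT
  TT..TT
Step 2: 7 trees catch fire, 5 burn out
  .TTFTT
  TTF.FT
  TF...F
  T....F
  TT..FT
Step 3: 6 trees catch fire, 7 burn out
  .TF.FT
  TF...F
  F.....
  T.....
  TT...F

.TF.FT
TF...F
F.....
T.....
TT...F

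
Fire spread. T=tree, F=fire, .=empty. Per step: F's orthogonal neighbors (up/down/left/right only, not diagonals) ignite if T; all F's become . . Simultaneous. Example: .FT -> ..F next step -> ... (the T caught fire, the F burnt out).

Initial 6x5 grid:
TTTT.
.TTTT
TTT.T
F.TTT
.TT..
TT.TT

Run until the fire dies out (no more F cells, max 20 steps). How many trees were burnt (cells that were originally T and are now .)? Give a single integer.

Step 1: +1 fires, +1 burnt (F count now 1)
Step 2: +1 fires, +1 burnt (F count now 1)
Step 3: +2 fires, +1 burnt (F count now 2)
Step 4: +3 fires, +2 burnt (F count now 3)
Step 5: +5 fires, +3 burnt (F count now 5)
Step 6: +4 fires, +5 burnt (F count now 4)
Step 7: +2 fires, +4 burnt (F count now 2)
Step 8: +1 fires, +2 burnt (F count now 1)
Step 9: +0 fires, +1 burnt (F count now 0)
Fire out after step 9
Initially T: 21, now '.': 28
Total burnt (originally-T cells now '.'): 19

Answer: 19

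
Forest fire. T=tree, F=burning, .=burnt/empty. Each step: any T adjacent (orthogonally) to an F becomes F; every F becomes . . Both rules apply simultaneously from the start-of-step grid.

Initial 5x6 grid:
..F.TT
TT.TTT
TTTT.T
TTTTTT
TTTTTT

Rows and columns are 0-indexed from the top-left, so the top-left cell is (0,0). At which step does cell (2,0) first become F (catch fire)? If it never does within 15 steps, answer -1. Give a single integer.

Step 1: cell (2,0)='T' (+0 fires, +1 burnt)
  fire out at step 1
Target never catches fire within 15 steps

-1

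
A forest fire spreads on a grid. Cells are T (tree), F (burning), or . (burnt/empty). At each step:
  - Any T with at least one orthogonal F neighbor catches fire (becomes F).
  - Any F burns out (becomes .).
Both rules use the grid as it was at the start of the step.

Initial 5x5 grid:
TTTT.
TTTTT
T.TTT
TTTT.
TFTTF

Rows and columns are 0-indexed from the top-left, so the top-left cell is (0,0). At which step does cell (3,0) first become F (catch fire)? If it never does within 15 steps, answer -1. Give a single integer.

Step 1: cell (3,0)='T' (+4 fires, +2 burnt)
Step 2: cell (3,0)='F' (+3 fires, +4 burnt)
  -> target ignites at step 2
Step 3: cell (3,0)='.' (+3 fires, +3 burnt)
Step 4: cell (3,0)='.' (+4 fires, +3 burnt)
Step 5: cell (3,0)='.' (+5 fires, +4 burnt)
Step 6: cell (3,0)='.' (+1 fires, +5 burnt)
Step 7: cell (3,0)='.' (+0 fires, +1 burnt)
  fire out at step 7

2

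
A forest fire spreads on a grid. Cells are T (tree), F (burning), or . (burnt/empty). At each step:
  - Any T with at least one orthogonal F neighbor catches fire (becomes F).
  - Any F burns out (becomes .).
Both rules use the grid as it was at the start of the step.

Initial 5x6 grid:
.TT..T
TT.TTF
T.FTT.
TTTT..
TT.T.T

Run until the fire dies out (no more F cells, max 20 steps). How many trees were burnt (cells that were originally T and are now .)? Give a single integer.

Answer: 17

Derivation:
Step 1: +4 fires, +2 burnt (F count now 4)
Step 2: +4 fires, +4 burnt (F count now 4)
Step 3: +3 fires, +4 burnt (F count now 3)
Step 4: +2 fires, +3 burnt (F count now 2)
Step 5: +1 fires, +2 burnt (F count now 1)
Step 6: +1 fires, +1 burnt (F count now 1)
Step 7: +1 fires, +1 burnt (F count now 1)
Step 8: +1 fires, +1 burnt (F count now 1)
Step 9: +0 fires, +1 burnt (F count now 0)
Fire out after step 9
Initially T: 18, now '.': 29
Total burnt (originally-T cells now '.'): 17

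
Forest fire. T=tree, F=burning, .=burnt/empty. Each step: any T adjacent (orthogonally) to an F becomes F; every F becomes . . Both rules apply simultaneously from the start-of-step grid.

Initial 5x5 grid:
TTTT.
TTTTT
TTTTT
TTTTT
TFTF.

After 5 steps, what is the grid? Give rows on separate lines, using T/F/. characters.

Step 1: 4 trees catch fire, 2 burn out
  TTTT.
  TTTTT
  TTTTT
  TFTFT
  F.F..
Step 2: 5 trees catch fire, 4 burn out
  TTTT.
  TTTTT
  TFTFT
  F.F.F
  .....
Step 3: 5 trees catch fire, 5 burn out
  TTTT.
  TFTFT
  F.F.F
  .....
  .....
Step 4: 5 trees catch fire, 5 burn out
  TFTF.
  F.F.F
  .....
  .....
  .....
Step 5: 2 trees catch fire, 5 burn out
  F.F..
  .....
  .....
  .....
  .....

F.F..
.....
.....
.....
.....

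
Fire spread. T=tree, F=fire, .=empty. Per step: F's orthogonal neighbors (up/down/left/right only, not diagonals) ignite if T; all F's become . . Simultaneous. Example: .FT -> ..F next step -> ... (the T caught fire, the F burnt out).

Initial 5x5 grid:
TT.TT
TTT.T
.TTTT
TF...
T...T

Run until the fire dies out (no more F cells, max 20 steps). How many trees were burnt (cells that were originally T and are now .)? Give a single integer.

Step 1: +2 fires, +1 burnt (F count now 2)
Step 2: +3 fires, +2 burnt (F count now 3)
Step 3: +4 fires, +3 burnt (F count now 4)
Step 4: +2 fires, +4 burnt (F count now 2)
Step 5: +1 fires, +2 burnt (F count now 1)
Step 6: +1 fires, +1 burnt (F count now 1)
Step 7: +1 fires, +1 burnt (F count now 1)
Step 8: +0 fires, +1 burnt (F count now 0)
Fire out after step 8
Initially T: 15, now '.': 24
Total burnt (originally-T cells now '.'): 14

Answer: 14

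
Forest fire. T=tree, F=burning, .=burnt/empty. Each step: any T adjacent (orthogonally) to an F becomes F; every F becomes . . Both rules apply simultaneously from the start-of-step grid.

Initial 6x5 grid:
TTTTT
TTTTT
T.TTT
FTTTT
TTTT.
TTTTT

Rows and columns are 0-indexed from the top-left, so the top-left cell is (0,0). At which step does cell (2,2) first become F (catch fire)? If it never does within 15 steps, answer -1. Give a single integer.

Step 1: cell (2,2)='T' (+3 fires, +1 burnt)
Step 2: cell (2,2)='T' (+4 fires, +3 burnt)
Step 3: cell (2,2)='F' (+6 fires, +4 burnt)
  -> target ignites at step 3
Step 4: cell (2,2)='.' (+6 fires, +6 burnt)
Step 5: cell (2,2)='.' (+4 fires, +6 burnt)
Step 6: cell (2,2)='.' (+3 fires, +4 burnt)
Step 7: cell (2,2)='.' (+1 fires, +3 burnt)
Step 8: cell (2,2)='.' (+0 fires, +1 burnt)
  fire out at step 8

3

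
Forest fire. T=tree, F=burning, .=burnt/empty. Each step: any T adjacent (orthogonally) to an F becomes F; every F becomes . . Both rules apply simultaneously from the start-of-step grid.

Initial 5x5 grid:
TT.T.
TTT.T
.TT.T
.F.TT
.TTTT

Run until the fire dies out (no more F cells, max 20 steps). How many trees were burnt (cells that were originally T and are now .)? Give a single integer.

Answer: 15

Derivation:
Step 1: +2 fires, +1 burnt (F count now 2)
Step 2: +3 fires, +2 burnt (F count now 3)
Step 3: +4 fires, +3 burnt (F count now 4)
Step 4: +3 fires, +4 burnt (F count now 3)
Step 5: +1 fires, +3 burnt (F count now 1)
Step 6: +1 fires, +1 burnt (F count now 1)
Step 7: +1 fires, +1 burnt (F count now 1)
Step 8: +0 fires, +1 burnt (F count now 0)
Fire out after step 8
Initially T: 16, now '.': 24
Total burnt (originally-T cells now '.'): 15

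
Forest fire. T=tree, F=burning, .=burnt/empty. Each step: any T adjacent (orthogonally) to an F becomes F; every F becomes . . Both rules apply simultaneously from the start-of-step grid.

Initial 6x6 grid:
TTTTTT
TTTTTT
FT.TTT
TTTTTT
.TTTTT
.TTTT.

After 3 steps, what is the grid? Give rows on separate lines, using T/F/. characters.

Step 1: 3 trees catch fire, 1 burn out
  TTTTTT
  FTTTTT
  .F.TTT
  FTTTTT
  .TTTTT
  .TTTT.
Step 2: 3 trees catch fire, 3 burn out
  FTTTTT
  .FTTTT
  ...TTT
  .FTTTT
  .TTTTT
  .TTTT.
Step 3: 4 trees catch fire, 3 burn out
  .FTTTT
  ..FTTT
  ...TTT
  ..FTTT
  .FTTTT
  .TTTT.

.FTTTT
..FTTT
...TTT
..FTTT
.FTTTT
.TTTT.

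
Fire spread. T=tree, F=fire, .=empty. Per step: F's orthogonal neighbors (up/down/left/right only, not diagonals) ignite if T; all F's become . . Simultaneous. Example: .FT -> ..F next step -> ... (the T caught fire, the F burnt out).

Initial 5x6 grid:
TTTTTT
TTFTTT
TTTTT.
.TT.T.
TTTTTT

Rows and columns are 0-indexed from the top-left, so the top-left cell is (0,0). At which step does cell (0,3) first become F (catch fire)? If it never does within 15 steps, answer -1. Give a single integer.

Step 1: cell (0,3)='T' (+4 fires, +1 burnt)
Step 2: cell (0,3)='F' (+7 fires, +4 burnt)
  -> target ignites at step 2
Step 3: cell (0,3)='.' (+7 fires, +7 burnt)
Step 4: cell (0,3)='.' (+4 fires, +7 burnt)
Step 5: cell (0,3)='.' (+2 fires, +4 burnt)
Step 6: cell (0,3)='.' (+1 fires, +2 burnt)
Step 7: cell (0,3)='.' (+0 fires, +1 burnt)
  fire out at step 7

2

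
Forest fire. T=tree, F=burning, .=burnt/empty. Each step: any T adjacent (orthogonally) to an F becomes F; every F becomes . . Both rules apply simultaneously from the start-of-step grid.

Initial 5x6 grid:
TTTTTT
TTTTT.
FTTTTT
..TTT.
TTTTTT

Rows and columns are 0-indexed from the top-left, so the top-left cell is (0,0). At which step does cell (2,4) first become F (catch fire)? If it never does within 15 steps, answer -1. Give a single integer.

Step 1: cell (2,4)='T' (+2 fires, +1 burnt)
Step 2: cell (2,4)='T' (+3 fires, +2 burnt)
Step 3: cell (2,4)='T' (+4 fires, +3 burnt)
Step 4: cell (2,4)='F' (+5 fires, +4 burnt)
  -> target ignites at step 4
Step 5: cell (2,4)='.' (+6 fires, +5 burnt)
Step 6: cell (2,4)='.' (+3 fires, +6 burnt)
Step 7: cell (2,4)='.' (+2 fires, +3 burnt)
Step 8: cell (2,4)='.' (+0 fires, +2 burnt)
  fire out at step 8

4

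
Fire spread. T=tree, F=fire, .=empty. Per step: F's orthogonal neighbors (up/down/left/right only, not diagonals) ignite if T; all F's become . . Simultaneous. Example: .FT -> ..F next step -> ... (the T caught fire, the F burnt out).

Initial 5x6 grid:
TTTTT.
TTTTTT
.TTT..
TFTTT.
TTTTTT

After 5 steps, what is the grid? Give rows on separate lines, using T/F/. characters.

Step 1: 4 trees catch fire, 1 burn out
  TTTTT.
  TTTTTT
  .FTT..
  F.FTT.
  TFTTTT
Step 2: 5 trees catch fire, 4 burn out
  TTTTT.
  TFTTTT
  ..FT..
  ...FT.
  F.FTTT
Step 3: 6 trees catch fire, 5 burn out
  TFTTT.
  F.FTTT
  ...F..
  ....F.
  ...FTT
Step 4: 4 trees catch fire, 6 burn out
  F.FTT.
  ...FTT
  ......
  ......
  ....FT
Step 5: 3 trees catch fire, 4 burn out
  ...FT.
  ....FT
  ......
  ......
  .....F

...FT.
....FT
......
......
.....F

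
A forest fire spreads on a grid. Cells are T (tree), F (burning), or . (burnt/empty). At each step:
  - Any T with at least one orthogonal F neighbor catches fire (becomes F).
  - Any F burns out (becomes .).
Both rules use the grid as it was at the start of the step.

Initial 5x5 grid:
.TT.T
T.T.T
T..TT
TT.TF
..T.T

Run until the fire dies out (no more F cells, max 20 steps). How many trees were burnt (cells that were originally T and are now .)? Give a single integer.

Answer: 6

Derivation:
Step 1: +3 fires, +1 burnt (F count now 3)
Step 2: +2 fires, +3 burnt (F count now 2)
Step 3: +1 fires, +2 burnt (F count now 1)
Step 4: +0 fires, +1 burnt (F count now 0)
Fire out after step 4
Initially T: 14, now '.': 17
Total burnt (originally-T cells now '.'): 6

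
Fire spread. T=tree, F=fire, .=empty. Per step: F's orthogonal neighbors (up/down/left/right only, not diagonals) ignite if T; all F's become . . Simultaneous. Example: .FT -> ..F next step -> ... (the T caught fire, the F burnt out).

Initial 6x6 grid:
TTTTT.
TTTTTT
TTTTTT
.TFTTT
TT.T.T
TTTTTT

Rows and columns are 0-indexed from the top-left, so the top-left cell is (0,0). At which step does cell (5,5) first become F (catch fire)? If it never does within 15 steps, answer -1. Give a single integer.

Step 1: cell (5,5)='T' (+3 fires, +1 burnt)
Step 2: cell (5,5)='T' (+6 fires, +3 burnt)
Step 3: cell (5,5)='T' (+9 fires, +6 burnt)
Step 4: cell (5,5)='T' (+9 fires, +9 burnt)
Step 5: cell (5,5)='F' (+4 fires, +9 burnt)
  -> target ignites at step 5
Step 6: cell (5,5)='.' (+0 fires, +4 burnt)
  fire out at step 6

5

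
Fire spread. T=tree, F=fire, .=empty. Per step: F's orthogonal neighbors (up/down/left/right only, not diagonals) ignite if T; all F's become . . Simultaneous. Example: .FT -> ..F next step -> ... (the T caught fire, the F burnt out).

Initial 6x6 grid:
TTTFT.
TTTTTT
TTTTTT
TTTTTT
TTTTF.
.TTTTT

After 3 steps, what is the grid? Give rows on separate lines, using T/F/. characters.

Step 1: 6 trees catch fire, 2 burn out
  TTF.F.
  TTTFTT
  TTTTTT
  TTTTFT
  TTTF..
  .TTTFT
Step 2: 10 trees catch fire, 6 burn out
  TF....
  TTF.FT
  TTTFFT
  TTTF.F
  TTF...
  .TTF.F
Step 3: 8 trees catch fire, 10 burn out
  F.....
  TF...F
  TTF..F
  TTF...
  TF....
  .TF...

F.....
TF...F
TTF..F
TTF...
TF....
.TF...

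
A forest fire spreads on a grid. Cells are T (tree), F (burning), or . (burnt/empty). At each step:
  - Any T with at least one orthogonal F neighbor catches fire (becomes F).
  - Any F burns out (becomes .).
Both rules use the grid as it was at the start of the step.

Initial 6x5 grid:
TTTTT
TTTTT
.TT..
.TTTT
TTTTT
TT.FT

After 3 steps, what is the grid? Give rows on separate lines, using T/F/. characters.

Step 1: 2 trees catch fire, 1 burn out
  TTTTT
  TTTTT
  .TT..
  .TTTT
  TTTFT
  TT..F
Step 2: 3 trees catch fire, 2 burn out
  TTTTT
  TTTTT
  .TT..
  .TTFT
  TTF.F
  TT...
Step 3: 3 trees catch fire, 3 burn out
  TTTTT
  TTTTT
  .TT..
  .TF.F
  TF...
  TT...

TTTTT
TTTTT
.TT..
.TF.F
TF...
TT...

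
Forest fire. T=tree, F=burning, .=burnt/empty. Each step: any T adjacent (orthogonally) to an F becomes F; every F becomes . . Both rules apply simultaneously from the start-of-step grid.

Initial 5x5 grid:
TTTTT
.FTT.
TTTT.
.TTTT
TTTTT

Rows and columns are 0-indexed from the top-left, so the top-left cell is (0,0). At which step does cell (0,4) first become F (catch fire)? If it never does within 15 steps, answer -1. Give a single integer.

Step 1: cell (0,4)='T' (+3 fires, +1 burnt)
Step 2: cell (0,4)='T' (+6 fires, +3 burnt)
Step 3: cell (0,4)='T' (+4 fires, +6 burnt)
Step 4: cell (0,4)='F' (+4 fires, +4 burnt)
  -> target ignites at step 4
Step 5: cell (0,4)='.' (+2 fires, +4 burnt)
Step 6: cell (0,4)='.' (+1 fires, +2 burnt)
Step 7: cell (0,4)='.' (+0 fires, +1 burnt)
  fire out at step 7

4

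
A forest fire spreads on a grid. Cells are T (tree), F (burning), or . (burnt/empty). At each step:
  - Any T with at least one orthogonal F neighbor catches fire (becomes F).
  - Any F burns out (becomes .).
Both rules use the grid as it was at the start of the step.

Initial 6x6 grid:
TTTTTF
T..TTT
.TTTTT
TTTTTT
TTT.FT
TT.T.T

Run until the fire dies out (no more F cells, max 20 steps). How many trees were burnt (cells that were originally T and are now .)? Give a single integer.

Answer: 27

Derivation:
Step 1: +4 fires, +2 burnt (F count now 4)
Step 2: +7 fires, +4 burnt (F count now 7)
Step 3: +4 fires, +7 burnt (F count now 4)
Step 4: +4 fires, +4 burnt (F count now 4)
Step 5: +4 fires, +4 burnt (F count now 4)
Step 6: +3 fires, +4 burnt (F count now 3)
Step 7: +1 fires, +3 burnt (F count now 1)
Step 8: +0 fires, +1 burnt (F count now 0)
Fire out after step 8
Initially T: 28, now '.': 35
Total burnt (originally-T cells now '.'): 27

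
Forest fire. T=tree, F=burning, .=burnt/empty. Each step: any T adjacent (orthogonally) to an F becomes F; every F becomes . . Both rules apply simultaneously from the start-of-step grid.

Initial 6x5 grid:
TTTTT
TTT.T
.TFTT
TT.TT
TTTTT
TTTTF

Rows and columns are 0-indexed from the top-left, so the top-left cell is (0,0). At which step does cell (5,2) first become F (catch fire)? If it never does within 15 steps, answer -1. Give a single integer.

Step 1: cell (5,2)='T' (+5 fires, +2 burnt)
Step 2: cell (5,2)='F' (+8 fires, +5 burnt)
  -> target ignites at step 2
Step 3: cell (5,2)='.' (+8 fires, +8 burnt)
Step 4: cell (5,2)='.' (+4 fires, +8 burnt)
Step 5: cell (5,2)='.' (+0 fires, +4 burnt)
  fire out at step 5

2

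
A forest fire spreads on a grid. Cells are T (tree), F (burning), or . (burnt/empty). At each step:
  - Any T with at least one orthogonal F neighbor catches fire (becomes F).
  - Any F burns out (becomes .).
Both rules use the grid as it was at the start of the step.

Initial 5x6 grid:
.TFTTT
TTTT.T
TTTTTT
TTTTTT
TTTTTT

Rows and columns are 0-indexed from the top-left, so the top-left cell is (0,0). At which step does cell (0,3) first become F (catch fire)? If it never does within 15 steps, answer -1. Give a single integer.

Step 1: cell (0,3)='F' (+3 fires, +1 burnt)
  -> target ignites at step 1
Step 2: cell (0,3)='.' (+4 fires, +3 burnt)
Step 3: cell (0,3)='.' (+5 fires, +4 burnt)
Step 4: cell (0,3)='.' (+6 fires, +5 burnt)
Step 5: cell (0,3)='.' (+5 fires, +6 burnt)
Step 6: cell (0,3)='.' (+3 fires, +5 burnt)
Step 7: cell (0,3)='.' (+1 fires, +3 burnt)
Step 8: cell (0,3)='.' (+0 fires, +1 burnt)
  fire out at step 8

1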